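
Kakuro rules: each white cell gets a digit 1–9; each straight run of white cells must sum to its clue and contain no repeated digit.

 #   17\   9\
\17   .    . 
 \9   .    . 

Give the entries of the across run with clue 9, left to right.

8 1

17 in 2 cells must be {8,9}.
The 17 across and the 9 down share only 8, so R1C2 = 8.
The 9 across and the 17 down share only 8, so R2C1 = 8.
R2C2 = 9 − 8 = 1 completes the 9 across.
R1C1 = 17 − 8 = 9 completes the 17 across.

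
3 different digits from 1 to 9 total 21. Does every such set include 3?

Counterexample: {4,8,9} sums to 21 without using 3.

No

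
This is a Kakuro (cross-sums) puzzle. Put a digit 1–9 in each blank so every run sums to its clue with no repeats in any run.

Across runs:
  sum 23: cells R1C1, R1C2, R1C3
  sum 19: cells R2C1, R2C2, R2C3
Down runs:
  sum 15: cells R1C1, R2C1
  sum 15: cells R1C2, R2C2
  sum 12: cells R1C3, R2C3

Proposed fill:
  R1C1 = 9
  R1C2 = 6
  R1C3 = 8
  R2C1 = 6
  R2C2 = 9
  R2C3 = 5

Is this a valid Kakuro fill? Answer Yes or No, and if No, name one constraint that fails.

No — the down run R1C3–R2C3 sums to 13, not 12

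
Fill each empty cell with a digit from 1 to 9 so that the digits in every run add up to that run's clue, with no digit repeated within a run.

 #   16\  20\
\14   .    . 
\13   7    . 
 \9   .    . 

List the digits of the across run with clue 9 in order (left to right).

R2C2 = 13 − 7 = 6 completes the 13 across.
Given what's placed, R3C2 must be 5 to fit the 9 across and 20 down.
R1C2 = 20 − 11 = 9 completes the 20 down.
R3C1 = 9 − 5 = 4 completes the 9 across.
R1C1 = 14 − 9 = 5 completes the 14 across.

4, 5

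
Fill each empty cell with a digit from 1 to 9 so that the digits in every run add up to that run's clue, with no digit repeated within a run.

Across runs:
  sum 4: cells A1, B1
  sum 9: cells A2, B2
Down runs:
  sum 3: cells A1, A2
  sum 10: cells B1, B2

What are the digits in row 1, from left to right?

1, 3

4 in 2 cells must be {1,3}; 3 in 2 cells must be {1,2}.
The 4 across and the 3 down share only 1, so A1 = 1.
B1 = 4 − 1 = 3 completes the 4 across.
A2 = 3 − 1 = 2 completes the 3 down.
B2 = 9 − 2 = 7 completes the 9 across.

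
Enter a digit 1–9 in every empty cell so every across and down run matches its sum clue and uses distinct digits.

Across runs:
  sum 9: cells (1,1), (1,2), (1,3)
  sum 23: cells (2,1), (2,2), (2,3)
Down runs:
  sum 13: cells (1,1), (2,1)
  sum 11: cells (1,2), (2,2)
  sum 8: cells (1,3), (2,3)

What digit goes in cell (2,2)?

23 in 3 cells must be {6,8,9}.
The 23 across and the 8 down share only 6, so (2,3) = 6.
(1,3) = 8 − 6 = 2 completes the 8 down.
Nothing is forced directly, so branch on (1,1), whose candidates are 4 or 6. If (1,1) = 6: then (1,2) would have to be in {1} for the 9 across but in {2,3,4,5,6,7,8,9} for the 11 down — contradiction. So (1,1) = 4.
(1,2) = 9 − 6 = 3 completes the 9 across.
(2,1) = 13 − 4 = 9 completes the 13 down.
(2,2) = 23 − 15 = 8 completes the 23 across.

8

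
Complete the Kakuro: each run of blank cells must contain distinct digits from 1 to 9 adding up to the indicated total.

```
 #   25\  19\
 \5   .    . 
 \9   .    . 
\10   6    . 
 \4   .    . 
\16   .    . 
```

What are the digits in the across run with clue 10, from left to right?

6 4

4 in 2 cells must be {1,3}; 16 in 2 cells must be {7,9}.
R3C2 = 10 − 6 = 4 completes the 10 across.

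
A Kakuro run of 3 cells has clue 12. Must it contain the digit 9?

No

Counterexample: {1,3,8} sums to 12 without using 9.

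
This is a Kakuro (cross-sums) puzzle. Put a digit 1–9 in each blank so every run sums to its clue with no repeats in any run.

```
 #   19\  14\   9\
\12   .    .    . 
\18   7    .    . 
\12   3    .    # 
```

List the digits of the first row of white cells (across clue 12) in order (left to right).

9, 2, 1

R1C1 = 19 − 10 = 9 completes the 19 down.
R3C2 = 12 − 3 = 9 completes the 12 across.
Nothing is forced directly, so branch on R2C2, whose candidates are 2 or 3. If R2C2 = 2: then R1C2 would have to be in {1,2} for the 12 across but in {3} for the 14 down — contradiction. So R2C2 = 3.
R1C2 = 14 − 12 = 2 completes the 14 down.
R1C3 = 12 − 11 = 1 completes the 12 across.
R2C3 = 18 − 10 = 8 completes the 18 across.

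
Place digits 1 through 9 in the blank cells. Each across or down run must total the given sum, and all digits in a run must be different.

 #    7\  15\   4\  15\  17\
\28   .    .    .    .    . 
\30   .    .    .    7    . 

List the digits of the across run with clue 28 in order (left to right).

4 in 2 cells must be {1,3}; 17 in 2 cells must be {8,9}.
R1C4 = 15 − 7 = 8 completes the 15 down.
R1C5 = 9: the only remaining digit allowed by both the 28 across and the 17 down.
R2C5 = 17 − 9 = 8 completes the 17 down.
Given what's placed, R2C3 must be 1 to fit the 30 across and 4 down.
R1C3 = 4 − 1 = 3 completes the 4 down.
R2C1 = 5: the only remaining digit allowed by both the 30 across and the 7 down.
R2C2 = 30 − 21 = 9 completes the 30 across.
R1C1 = 7 − 5 = 2 completes the 7 down.
R1C2 = 28 − 22 = 6 completes the 28 across.

2 6 3 8 9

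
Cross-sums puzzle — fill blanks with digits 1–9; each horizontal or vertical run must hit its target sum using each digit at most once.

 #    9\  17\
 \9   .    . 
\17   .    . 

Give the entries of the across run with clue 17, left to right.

8 9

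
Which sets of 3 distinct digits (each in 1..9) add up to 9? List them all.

{1,2,6}; {1,3,5}; {2,3,4}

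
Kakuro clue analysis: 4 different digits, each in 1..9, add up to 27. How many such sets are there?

3

4 distinct digits from 1–9 sum between 10 and 30.
Enumerating: {3,7,8,9}, {4,6,8,9}, {5,6,7,9}.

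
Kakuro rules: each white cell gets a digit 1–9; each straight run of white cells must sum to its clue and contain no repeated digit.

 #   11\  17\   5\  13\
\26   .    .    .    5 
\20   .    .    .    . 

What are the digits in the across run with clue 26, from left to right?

9 8 4 5

17 in 2 cells must be {8,9}.
Given what's placed, R1C3 must be 4 to fit the 26 across and 5 down.
R2C3 = 5 − 4 = 1 completes the 5 down.
R2C4 = 13 − 5 = 8 completes the 13 down.
Given what's placed, R2C2 must be 9 to fit the 20 across and 17 down.
R1C2 = 17 − 9 = 8 completes the 17 down.
R2C1 = 20 − 18 = 2 completes the 20 across.
R1C1 = 26 − 17 = 9 completes the 26 across.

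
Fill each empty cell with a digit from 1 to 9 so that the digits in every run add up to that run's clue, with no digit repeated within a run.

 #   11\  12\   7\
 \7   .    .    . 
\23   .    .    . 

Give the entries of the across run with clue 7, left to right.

7 in 3 cells must be {1,2,4}; 23 in 3 cells must be {6,8,9}.
The 7 across and the 12 down share only 4, so R1C2 = 4.
R2C2 = 12 − 4 = 8 completes the 12 down.
Given what's placed, R2C3 must be 6 to fit the 23 across and 7 down.
R1C1 = 2: the only remaining digit allowed by both the 7 across and the 11 down.
R1C3 = 7 − 6 = 1 completes the 7 across.
R2C1 = 23 − 14 = 9 completes the 23 across.

2, 4, 1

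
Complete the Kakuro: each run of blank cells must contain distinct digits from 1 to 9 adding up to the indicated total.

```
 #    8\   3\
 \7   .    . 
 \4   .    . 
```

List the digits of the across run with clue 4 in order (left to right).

3, 1

4 in 2 cells must be {1,3}; 3 in 2 cells must be {1,2}.
The 4 across and the 3 down share only 1, so R2C2 = 1.
R1C2 = 3 − 1 = 2 completes the 3 down.
R2C1 = 4 − 1 = 3 completes the 4 across.
R1C1 = 7 − 2 = 5 completes the 7 across.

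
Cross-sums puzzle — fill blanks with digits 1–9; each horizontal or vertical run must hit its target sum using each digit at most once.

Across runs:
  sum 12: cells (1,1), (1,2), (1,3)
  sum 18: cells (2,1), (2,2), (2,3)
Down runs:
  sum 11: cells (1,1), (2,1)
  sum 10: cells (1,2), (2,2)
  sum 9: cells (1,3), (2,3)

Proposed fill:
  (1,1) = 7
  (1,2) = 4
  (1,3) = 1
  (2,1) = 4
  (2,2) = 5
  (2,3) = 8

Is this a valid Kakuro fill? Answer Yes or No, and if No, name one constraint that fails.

No — the across run (2,1)–(2,3) sums to 17, not 18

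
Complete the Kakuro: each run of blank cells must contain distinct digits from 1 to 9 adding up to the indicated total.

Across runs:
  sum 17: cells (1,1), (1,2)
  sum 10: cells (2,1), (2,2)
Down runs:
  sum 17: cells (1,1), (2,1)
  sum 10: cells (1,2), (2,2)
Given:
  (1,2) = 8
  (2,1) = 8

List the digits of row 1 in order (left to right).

17 in 2 cells must be {8,9}.
(1,1) = 17 − 8 = 9 completes the 17 across.
(2,2) = 10 − 8 = 2 completes the 10 across.

9 8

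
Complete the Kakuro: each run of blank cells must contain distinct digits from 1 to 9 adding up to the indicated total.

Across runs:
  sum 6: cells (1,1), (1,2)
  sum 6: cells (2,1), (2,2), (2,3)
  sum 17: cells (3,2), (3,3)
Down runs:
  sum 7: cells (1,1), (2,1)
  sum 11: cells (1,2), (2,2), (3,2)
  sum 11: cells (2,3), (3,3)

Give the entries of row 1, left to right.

6 in 3 cells must be {1,2,3}; 17 in 2 cells must be {8,9}.
The 17 across and the 11 down share only 8, so (3,2) = 8.
(3,3) = 17 − 8 = 9 completes the 17 across.
(2,3) = 11 − 9 = 2 completes the 11 down.
(2,2) = 1: the only remaining digit allowed by both the 6 across and the 11 down.
(1,2) = 11 − 9 = 2 completes the 11 down.
(2,1) = 6 − 3 = 3 completes the 6 across.
(1,1) = 6 − 2 = 4 completes the 6 across.

4, 2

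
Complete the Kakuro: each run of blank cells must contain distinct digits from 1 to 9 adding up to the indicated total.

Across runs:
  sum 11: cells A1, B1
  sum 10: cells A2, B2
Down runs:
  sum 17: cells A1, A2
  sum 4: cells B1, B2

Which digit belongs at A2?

9

17 in 2 cells must be {8,9}; 4 in 2 cells must be {1,3}.
The 11 across and the 4 down share only 3, so B1 = 3.
B2 = 4 − 3 = 1 completes the 4 down.
A1 = 11 − 3 = 8 completes the 11 across.
A2 = 10 − 1 = 9 completes the 10 across.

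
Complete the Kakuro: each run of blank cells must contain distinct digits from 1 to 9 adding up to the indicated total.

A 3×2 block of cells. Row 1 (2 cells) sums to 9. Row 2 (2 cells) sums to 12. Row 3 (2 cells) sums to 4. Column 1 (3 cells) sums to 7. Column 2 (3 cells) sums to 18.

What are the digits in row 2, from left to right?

4 in 2 cells must be {1,3}; 7 in 3 cells must be {1,2,4}.
The 12 across and the 7 down share only 4, so (2,1) = 4.
(2,2) = 12 − 4 = 8 completes the 12 across.
Given what's placed, (3,1) must be 1 to fit the 4 across and 7 down.
(3,2) = 4 − 1 = 3 completes the 4 across.
(1,1) = 7 − 5 = 2 completes the 7 down.
(1,2) = 9 − 2 = 7 completes the 9 across.

4 8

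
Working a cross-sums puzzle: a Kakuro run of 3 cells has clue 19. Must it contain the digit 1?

No

Counterexample: {2,8,9} sums to 19 without using 1.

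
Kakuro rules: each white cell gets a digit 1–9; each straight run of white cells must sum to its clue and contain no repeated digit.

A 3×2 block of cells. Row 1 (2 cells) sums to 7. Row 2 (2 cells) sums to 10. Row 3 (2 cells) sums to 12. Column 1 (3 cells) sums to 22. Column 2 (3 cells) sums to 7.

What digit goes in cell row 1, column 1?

7 in 3 cells must be {1,2,4}.
The 12 across and the 7 down share only 4, so (3,2) = 4.
(3,1) = 12 − 4 = 8 completes the 12 across.
Given what's placed, (1,1) must be 5 to fit the 7 across and 22 down.
(1,2) = 7 − 5 = 2 completes the 7 across.
(2,1) = 22 − 13 = 9 completes the 22 down.
(2,2) = 10 − 9 = 1 completes the 10 across.

5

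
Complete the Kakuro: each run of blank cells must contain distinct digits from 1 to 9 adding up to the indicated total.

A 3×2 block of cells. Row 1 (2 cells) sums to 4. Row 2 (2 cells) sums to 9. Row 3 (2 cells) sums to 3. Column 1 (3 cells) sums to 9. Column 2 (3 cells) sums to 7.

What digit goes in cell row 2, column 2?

4 in 2 cells must be {1,3}; 3 in 2 cells must be {1,2}; 7 in 3 cells must be {1,2,4}.
The 4 across and the 7 down share only 1, so (1,2) = 1.
Given what's placed, (3,2) must be 2 to fit the 3 across and 7 down.
(1,1) = 4 − 1 = 3 completes the 4 across.
(2,2) = 7 − 3 = 4 completes the 7 down.
(3,1) = 3 − 2 = 1 completes the 3 across.
(2,1) = 9 − 4 = 5 completes the 9 across.

4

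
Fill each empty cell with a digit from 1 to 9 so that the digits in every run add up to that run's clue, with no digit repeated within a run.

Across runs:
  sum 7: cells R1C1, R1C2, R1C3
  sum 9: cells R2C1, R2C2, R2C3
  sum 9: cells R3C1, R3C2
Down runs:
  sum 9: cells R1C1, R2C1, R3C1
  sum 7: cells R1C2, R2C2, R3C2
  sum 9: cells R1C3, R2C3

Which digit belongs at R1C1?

7 in 3 cells must be {1,2,4}.
Nothing is forced directly, so branch on R1C3, whose candidates are 1 or 2 or 4. If R1C3 = 1: then R2C3 would have to be in {1,2,3,4,5,6} for the 9 across but in {8} for the 9 down — contradiction. If R1C3 = 2: then R2C3 would have to be in {1,2,3,4,5,6} for the 9 across but in {7} for the 9 down — contradiction. So R1C3 = 4.
R2C3 = 9 − 4 = 5 completes the 9 down.
Given what's placed, R2C2 must be 1 to fit the 9 across and 7 down.
R1C2 = 2: the only remaining digit allowed by both the 7 across and the 7 down.
R2C1 = 9 − 6 = 3 completes the 9 across.
R3C2 = 7 − 3 = 4 completes the 7 down.
R1C1 = 7 − 6 = 1 completes the 7 across.

1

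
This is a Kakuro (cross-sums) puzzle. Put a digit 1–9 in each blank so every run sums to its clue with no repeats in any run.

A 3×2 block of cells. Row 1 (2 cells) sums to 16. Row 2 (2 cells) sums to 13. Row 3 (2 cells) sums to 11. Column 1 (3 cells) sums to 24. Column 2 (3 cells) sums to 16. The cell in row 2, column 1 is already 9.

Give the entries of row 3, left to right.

16 in 2 cells must be {7,9}; 24 in 3 cells must be {7,8,9}.
Given what's placed, (1,1) must be 7 to fit the 16 across and 24 down.
(1,2) = 16 − 7 = 9 completes the 16 across.
(2,2) = 13 − 9 = 4 completes the 13 across.
(3,1) = 24 − 16 = 8 completes the 24 down.
(3,2) = 11 − 8 = 3 completes the 11 across.

8 3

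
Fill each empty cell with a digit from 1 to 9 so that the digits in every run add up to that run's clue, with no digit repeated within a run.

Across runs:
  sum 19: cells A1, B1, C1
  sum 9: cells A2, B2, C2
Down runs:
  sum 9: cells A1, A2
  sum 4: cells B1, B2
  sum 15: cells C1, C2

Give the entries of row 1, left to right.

4 in 2 cells must be {1,3}.
The 19 across and the 4 down share only 3, so B1 = 3.
B2 = 4 − 3 = 1 completes the 4 down.
Given what's placed, C2 must be 6 to fit the 9 across and 15 down.
A1 = 7: the only remaining digit allowed by both the 19 across and the 9 down.
C1 = 19 − 10 = 9 completes the 19 across.
A2 = 9 − 7 = 2 completes the 9 across.

7, 3, 9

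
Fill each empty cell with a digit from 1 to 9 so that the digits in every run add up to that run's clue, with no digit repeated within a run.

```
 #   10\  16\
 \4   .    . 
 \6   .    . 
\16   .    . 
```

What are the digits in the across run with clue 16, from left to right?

7, 9

4 in 2 cells must be {1,3}; 16 in 2 cells must be {7,9}.
The 16 across and the 10 down share only 7, so R3C1 = 7.
R3C2 = 16 − 7 = 9 completes the 16 across.
Given what's placed, R1C1 must be 1 to fit the 4 across and 10 down.
R1C2 = 4 − 1 = 3 completes the 4 across.
R2C1 = 10 − 8 = 2 completes the 10 down.
R2C2 = 6 − 2 = 4 completes the 6 across.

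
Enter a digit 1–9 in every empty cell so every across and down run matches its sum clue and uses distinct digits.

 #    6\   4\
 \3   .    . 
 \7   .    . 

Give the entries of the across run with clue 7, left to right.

4 3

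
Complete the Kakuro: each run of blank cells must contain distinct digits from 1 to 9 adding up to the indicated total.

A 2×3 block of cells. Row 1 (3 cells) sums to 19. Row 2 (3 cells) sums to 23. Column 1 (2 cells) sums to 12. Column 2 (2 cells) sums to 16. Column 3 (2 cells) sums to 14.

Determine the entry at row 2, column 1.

8

23 in 3 cells must be {6,8,9}; 16 in 2 cells must be {7,9}.
The 23 across and the 16 down share only 9, so (2,2) = 9.
(1,2) = 16 − 9 = 7 completes the 16 down.
Given what's placed, (2,1) must be 8 to fit the 23 across and 12 down.
(2,3) = 23 − 17 = 6 completes the 23 across.
(1,1) = 12 − 8 = 4 completes the 12 down.
(1,3) = 19 − 11 = 8 completes the 19 across.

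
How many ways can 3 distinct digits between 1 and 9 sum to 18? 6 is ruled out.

4

3 distinct digits from 1–9 sum between 6 and 24.
Dropping sets that contain 6.
Enumerating: {1,8,9}, {2,7,9}, {3,7,8}, {4,5,9}.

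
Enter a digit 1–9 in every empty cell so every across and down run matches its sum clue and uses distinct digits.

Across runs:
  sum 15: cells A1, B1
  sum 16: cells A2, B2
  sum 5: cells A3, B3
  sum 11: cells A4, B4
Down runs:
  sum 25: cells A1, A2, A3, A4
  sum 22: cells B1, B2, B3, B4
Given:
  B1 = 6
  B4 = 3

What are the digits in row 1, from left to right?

16 in 2 cells must be {7,9}.
A1 = 15 − 6 = 9 completes the 15 across.
A2 = 7: the only remaining digit allowed by both the 16 across and the 25 down.
B2 = 16 − 7 = 9 completes the 16 across.
B3 = 22 − 18 = 4 completes the 22 down.
A4 = 11 − 3 = 8 completes the 11 across.
A3 = 5 − 4 = 1 completes the 5 across.

9 6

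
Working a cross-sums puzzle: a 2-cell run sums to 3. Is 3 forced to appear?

No

The only way to make 3 from 2 distinct digits is {1,2}, which does not contain 3.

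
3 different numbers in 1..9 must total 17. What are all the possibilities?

3 distinct digits from 1–9 sum between 6 and 24.

{1,7,9}; {2,6,9}; {2,7,8}; {3,5,9}; {3,6,8}; {4,5,8}; {4,6,7}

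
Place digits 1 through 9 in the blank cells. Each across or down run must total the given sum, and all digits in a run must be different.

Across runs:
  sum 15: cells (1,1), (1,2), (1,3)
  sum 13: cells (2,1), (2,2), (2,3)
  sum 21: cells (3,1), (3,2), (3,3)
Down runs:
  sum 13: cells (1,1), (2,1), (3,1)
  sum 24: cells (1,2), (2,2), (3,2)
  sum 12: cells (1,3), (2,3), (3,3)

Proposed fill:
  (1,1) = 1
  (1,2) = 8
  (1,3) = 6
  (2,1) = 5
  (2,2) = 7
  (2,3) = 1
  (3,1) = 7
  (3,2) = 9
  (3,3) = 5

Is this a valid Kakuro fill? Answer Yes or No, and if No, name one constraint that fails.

Across: 1+8+6=15; 5+7+1=13; 7+9+5=21. Down: 1+5+7=13; 8+7+9=24; 6+1+5=12. No digit repeats within any run.

Yes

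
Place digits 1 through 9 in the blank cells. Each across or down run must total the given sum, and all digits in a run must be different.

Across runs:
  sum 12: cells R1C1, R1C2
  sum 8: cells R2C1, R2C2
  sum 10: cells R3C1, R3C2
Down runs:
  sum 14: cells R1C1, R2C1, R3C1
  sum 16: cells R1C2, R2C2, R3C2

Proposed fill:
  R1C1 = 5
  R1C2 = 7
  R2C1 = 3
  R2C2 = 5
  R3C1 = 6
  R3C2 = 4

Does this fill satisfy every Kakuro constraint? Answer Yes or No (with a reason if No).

Yes

Across: 5+7=12; 3+5=8; 6+4=10. Down: 5+3+6=14; 7+5+4=16. No digit repeats within any run.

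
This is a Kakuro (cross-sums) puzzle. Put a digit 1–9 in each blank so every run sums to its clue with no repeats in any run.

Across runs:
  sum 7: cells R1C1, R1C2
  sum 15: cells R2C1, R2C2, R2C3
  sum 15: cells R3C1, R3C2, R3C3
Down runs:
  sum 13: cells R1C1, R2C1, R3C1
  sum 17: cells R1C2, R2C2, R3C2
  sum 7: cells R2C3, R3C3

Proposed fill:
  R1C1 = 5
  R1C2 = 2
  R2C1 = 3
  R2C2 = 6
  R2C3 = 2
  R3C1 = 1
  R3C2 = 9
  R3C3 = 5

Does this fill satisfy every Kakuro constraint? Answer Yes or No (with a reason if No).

No — the down run R1C1–R3C1 sums to 9, not 13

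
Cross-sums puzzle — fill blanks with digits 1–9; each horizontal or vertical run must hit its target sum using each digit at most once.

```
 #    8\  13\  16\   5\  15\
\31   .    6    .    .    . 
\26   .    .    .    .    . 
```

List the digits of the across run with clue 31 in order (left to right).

16 in 2 cells must be {7,9}.
R2C2 = 13 − 6 = 7 completes the 13 down.
Given what's placed, R2C3 must be 9 to fit the 26 across and 16 down.
R2C5 = 6: the only remaining digit allowed by both the 26 across and the 15 down.
R1C3 = 16 − 9 = 7 completes the 16 down.
R1C5 = 15 − 6 = 9 completes the 15 down.
Nothing is forced directly, so branch on R1C1, whose candidates are 1 or 5. If R1C1 = 1: then R1C4 would have to be in {8} for the 31 across but in {1,2,3,4} for the 5 down — contradiction. So R1C1 = 5.
R1C4 = 31 − 27 = 4 completes the 31 across.

5 6 7 4 9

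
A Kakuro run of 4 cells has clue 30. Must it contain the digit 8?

Yes

The only way to make 30 from 4 distinct digits is {6,7,8,9}, which contains 8.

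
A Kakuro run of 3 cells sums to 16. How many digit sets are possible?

8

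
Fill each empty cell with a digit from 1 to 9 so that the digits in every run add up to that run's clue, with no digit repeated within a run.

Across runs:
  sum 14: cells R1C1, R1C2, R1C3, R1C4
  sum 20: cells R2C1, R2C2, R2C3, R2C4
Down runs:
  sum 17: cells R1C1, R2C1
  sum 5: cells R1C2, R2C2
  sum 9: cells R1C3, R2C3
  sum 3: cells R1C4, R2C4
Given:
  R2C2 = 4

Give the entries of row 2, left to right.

9, 4, 6, 1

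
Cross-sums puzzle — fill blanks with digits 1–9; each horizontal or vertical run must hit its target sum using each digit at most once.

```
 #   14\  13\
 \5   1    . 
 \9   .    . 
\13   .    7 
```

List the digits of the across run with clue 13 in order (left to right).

R1C2 = 5 − 1 = 4 completes the 5 across.
R2C2 = 13 − 11 = 2 completes the 13 down.
R3C1 = 13 − 7 = 6 completes the 13 across.
R2C1 = 9 − 2 = 7 completes the 9 across.

6 7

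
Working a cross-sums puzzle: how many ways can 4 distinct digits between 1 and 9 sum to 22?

11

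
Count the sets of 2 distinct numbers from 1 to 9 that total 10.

2 distinct digits from 1–9 sum between 3 and 17.
Enumerating: {1,9}, {2,8}, {3,7}, {4,6}.

4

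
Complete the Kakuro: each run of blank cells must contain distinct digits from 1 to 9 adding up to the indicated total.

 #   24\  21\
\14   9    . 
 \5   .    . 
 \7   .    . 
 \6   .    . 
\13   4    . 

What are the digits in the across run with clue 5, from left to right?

3 2

R1C2 = 14 − 9 = 5 completes the 14 across.
R5C2 = 13 − 4 = 9 completes the 13 across.
Nothing is forced directly, so branch on R4C1, whose candidates are 1 or 2. If R4C1 = 1: then R4C2 would have to be in {5} for the 6 across but in {1,2,4} for the 21 down — contradiction. So R4C1 = 2.
R4C2 = 6 − 2 = 4 completes the 6 across.
No cell is forced outright now. R2C1 can only be 1 or 3 (the digits allowed by both its 5 across and its 24 down). If R2C1 = 1: then R2C2 would have to be in {4} for the 5 across but in {1,2} for the 21 down — contradiction. So R2C1 = 3.
R2C2 = 5 − 3 = 2 completes the 5 across.
R3C1 = 24 − 18 = 6 completes the 24 down.
R3C2 = 7 − 6 = 1 completes the 7 across.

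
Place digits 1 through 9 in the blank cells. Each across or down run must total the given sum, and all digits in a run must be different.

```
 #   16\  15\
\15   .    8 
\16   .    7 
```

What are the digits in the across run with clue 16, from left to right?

9 7

16 in 2 cells must be {7,9}.
R1C1 = 15 − 8 = 7 completes the 15 across.
R2C1 = 16 − 7 = 9 completes the 16 across.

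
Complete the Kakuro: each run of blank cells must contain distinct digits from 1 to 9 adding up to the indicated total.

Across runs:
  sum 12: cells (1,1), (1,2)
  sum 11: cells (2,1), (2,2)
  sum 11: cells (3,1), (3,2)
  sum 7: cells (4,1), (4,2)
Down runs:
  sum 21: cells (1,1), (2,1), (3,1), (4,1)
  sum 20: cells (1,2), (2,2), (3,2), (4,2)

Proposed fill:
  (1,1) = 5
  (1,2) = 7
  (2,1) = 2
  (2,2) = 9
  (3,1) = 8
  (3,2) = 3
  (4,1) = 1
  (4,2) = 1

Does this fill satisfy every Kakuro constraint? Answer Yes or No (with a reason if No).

No — the across run (4,1)–(4,2) sums to 2, not 7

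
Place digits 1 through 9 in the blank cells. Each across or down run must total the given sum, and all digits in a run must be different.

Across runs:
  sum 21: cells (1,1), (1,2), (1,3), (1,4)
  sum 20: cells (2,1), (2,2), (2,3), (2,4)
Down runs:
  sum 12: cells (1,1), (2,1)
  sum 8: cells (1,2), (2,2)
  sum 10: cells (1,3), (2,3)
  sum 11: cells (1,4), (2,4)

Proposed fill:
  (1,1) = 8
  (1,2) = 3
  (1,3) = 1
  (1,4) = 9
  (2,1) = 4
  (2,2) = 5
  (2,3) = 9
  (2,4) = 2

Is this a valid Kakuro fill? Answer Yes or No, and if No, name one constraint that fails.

Across: 8+3+1+9=21; 4+5+9+2=20. Down: 8+4=12; 3+5=8; 1+9=10; 9+2=11. No digit repeats within any run.

Yes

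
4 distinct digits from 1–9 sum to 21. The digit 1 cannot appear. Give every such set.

{2,3,7,9}; {2,4,6,9}; {2,4,7,8}; {2,5,6,8}; {3,4,5,9}; {3,4,6,8}; {3,5,6,7}

4 distinct digits from 1–9 sum between 10 and 30.
Dropping sets that contain 1.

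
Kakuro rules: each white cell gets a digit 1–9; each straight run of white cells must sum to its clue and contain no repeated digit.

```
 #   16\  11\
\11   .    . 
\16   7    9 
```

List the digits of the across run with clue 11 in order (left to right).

16 in 2 cells must be {7,9}.
R1C1 = 16 − 7 = 9 completes the 16 down.
R1C2 = 11 − 9 = 2 completes the 11 across.

9 2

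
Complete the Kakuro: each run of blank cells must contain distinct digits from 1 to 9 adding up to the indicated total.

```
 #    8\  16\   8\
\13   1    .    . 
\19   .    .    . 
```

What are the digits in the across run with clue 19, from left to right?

7 9 3

16 in 2 cells must be {7,9}.
R2C1 = 8 − 1 = 7 completes the 8 down.
Given what's placed, R2C2 must be 9 to fit the 19 across and 16 down.
R2C3 = 19 − 16 = 3 completes the 19 across.
R1C2 = 16 − 9 = 7 completes the 16 down.
R1C3 = 13 − 8 = 5 completes the 13 across.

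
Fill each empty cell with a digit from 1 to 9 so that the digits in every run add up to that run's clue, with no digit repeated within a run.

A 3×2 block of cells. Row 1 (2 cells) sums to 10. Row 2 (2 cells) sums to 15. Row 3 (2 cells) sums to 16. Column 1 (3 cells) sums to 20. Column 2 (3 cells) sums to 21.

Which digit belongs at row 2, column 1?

7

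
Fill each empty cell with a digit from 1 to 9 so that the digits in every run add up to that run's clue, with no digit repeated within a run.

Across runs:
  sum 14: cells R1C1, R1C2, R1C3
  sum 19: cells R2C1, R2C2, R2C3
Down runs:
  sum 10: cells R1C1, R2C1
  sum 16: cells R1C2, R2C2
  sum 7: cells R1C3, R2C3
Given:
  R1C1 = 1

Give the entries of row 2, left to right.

16 in 2 cells must be {7,9}.
R2C1 = 10 − 1 = 9 completes the 10 down.
Given what's placed, R2C2 must be 7 to fit the 19 across and 16 down.
R2C3 = 19 − 16 = 3 completes the 19 across.
R1C2 = 16 − 7 = 9 completes the 16 down.
R1C3 = 14 − 10 = 4 completes the 14 across.

9, 7, 3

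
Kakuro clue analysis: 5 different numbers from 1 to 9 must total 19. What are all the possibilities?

5 distinct digits from 1–9 sum between 15 and 35.

{1,2,3,4,9}; {1,2,3,5,8}; {1,2,3,6,7}; {1,2,4,5,7}; {1,3,4,5,6}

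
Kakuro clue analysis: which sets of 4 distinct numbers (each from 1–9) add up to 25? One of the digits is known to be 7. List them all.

{1,7,8,9}; {3,6,7,9}; {4,5,7,9}; {4,6,7,8}

4 distinct digits from 1–9 sum between 10 and 30.
Keeping only sets containing 7.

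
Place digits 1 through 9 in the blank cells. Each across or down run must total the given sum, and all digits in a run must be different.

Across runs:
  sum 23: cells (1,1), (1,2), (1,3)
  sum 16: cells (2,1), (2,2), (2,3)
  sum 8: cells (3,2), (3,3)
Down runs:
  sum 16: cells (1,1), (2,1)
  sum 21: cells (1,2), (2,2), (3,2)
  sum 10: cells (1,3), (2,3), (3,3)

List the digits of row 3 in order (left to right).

23 in 3 cells must be {6,8,9}; 16 in 2 cells must be {7,9}.
Only 9 fits (1,1) under both its across sum 23 and down sum 16.
Given what's placed, (1,3) must be 6 to fit the 23 across and 10 down.
(2,1) = 16 − 9 = 7 completes the 16 down.
(1,2) = 23 − 15 = 8 completes the 23 across.
No cell is forced outright now. (2,2) can only be 4 or 6 (the digits allowed by both its 16 across and its 21 down). If (2,2) = 4: then (2,3) would have to be in {5} for the 16 across but in {1,3} for the 10 down — contradiction. So (2,2) = 6.
(2,3) = 16 − 13 = 3 completes the 16 across.
(3,2) = 21 − 14 = 7 completes the 21 down.
(3,3) = 8 − 7 = 1 completes the 8 across.

7 1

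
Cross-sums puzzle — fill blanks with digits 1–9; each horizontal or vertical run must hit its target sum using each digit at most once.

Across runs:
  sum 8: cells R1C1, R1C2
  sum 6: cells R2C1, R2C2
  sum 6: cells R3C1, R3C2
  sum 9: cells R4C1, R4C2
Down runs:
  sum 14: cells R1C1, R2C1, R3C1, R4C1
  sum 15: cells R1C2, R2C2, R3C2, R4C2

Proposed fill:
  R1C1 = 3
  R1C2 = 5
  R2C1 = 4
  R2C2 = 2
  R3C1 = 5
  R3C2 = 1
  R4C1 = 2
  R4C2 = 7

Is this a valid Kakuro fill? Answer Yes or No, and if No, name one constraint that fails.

Yes

Across: 3+5=8; 4+2=6; 5+1=6; 2+7=9. Down: 3+4+5+2=14; 5+2+1+7=15. No digit repeats within any run.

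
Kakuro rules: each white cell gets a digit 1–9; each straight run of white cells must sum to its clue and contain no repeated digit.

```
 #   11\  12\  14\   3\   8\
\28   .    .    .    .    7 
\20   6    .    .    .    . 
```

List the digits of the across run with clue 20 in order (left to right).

6 3 8 2 1

3 in 2 cells must be {1,2}.
R1C1 = 11 − 6 = 5 completes the 11 down.
R2C5 = 8 − 7 = 1 completes the 8 down.
R2C3 = 8: the only remaining digit allowed by both the 20 across and the 14 down.
R2C4 = 2: the only remaining digit allowed by both the 20 across and the 3 down.
R1C3 = 14 − 8 = 6 completes the 14 down.
R1C4 = 3 − 2 = 1 completes the 3 down.
R2C2 = 20 − 17 = 3 completes the 20 across.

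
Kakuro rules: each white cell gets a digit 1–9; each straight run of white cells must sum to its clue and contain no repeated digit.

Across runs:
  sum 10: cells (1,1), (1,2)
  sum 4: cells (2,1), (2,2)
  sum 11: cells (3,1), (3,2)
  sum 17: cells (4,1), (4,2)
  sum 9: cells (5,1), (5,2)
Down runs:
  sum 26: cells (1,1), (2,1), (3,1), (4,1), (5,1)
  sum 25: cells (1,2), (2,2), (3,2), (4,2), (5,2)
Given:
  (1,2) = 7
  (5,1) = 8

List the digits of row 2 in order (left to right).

4 in 2 cells must be {1,3}; 17 in 2 cells must be {8,9}.
(1,1) = 10 − 7 = 3 completes the 10 across.
(2,1) = 1: the only remaining digit allowed by both the 4 across and the 26 down.
(2,2) = 4 − 1 = 3 completes the 4 across.

1 3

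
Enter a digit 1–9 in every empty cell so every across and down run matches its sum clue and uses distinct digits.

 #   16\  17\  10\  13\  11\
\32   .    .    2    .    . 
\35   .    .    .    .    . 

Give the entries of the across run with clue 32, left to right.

9, 8, 2, 7, 6

35 in 5 cells must be {5,6,7,8,9}; 16 in 2 cells must be {7,9}; 17 in 2 cells must be {8,9}.
R2C3 = 10 − 2 = 8 completes the 10 down.
R2C2 = 9: the only remaining digit allowed by both the 35 across and the 17 down.
R1C2 = 17 − 9 = 8 completes the 17 down.
R2C1 = 7: the only remaining digit allowed by both the 35 across and the 16 down.
R1C1 = 16 − 7 = 9 completes the 16 down.
No cell is forced outright now. R2C4 can only be 5 or 6 (the digits allowed by both its 35 across and its 13 down). If R2C4 = 5: then R1C4 would have to be in {6,7} for the 32 across but in {8} for the 13 down — contradiction. So R2C4 = 6.
R1C4 = 13 − 6 = 7 completes the 13 down.
R1C5 = 32 − 26 = 6 completes the 32 across.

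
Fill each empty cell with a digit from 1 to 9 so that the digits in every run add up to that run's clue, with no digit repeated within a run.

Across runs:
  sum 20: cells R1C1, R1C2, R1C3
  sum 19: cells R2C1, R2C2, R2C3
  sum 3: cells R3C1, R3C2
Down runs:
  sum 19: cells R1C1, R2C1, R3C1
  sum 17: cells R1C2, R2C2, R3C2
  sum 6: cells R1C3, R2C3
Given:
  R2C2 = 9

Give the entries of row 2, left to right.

3 in 2 cells must be {1,2}.
R3C1 = 2: only digit in both the 3-across and 19-down candidate sets.
R3C2 = 3 − 2 = 1 completes the 3 across.
R1C2 = 17 − 10 = 7 completes the 17 down.
Given what's placed, R2C1 must be 8 to fit the 19 across and 19 down.
R2C3 = 19 − 17 = 2 completes the 19 across.
R1C1 = 19 − 10 = 9 completes the 19 down.
R1C3 = 20 − 16 = 4 completes the 20 across.

8, 9, 2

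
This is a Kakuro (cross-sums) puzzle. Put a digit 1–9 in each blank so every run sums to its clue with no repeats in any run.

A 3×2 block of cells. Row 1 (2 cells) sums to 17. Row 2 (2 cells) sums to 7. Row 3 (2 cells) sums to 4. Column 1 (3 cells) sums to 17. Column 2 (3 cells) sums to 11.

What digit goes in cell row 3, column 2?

1

17 in 2 cells must be {8,9}; 4 in 2 cells must be {1,3}.
The 17 across and the 11 down share only 8, so (1,2) = 8.
Given what's placed, (3,2) must be 1 to fit the 4 across and 11 down.
(1,1) = 17 − 8 = 9 completes the 17 across.
(2,2) = 11 − 9 = 2 completes the 11 down.
(3,1) = 4 − 1 = 3 completes the 4 across.
(2,1) = 7 − 2 = 5 completes the 7 across.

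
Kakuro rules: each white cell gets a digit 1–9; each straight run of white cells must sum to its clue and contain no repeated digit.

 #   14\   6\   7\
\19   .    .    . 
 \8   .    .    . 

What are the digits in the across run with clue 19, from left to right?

9, 4, 6

The 8 across and the 14 down share only 5, so R2C1 = 5.
R1C1 = 14 − 5 = 9 completes the 14 down.
Nothing is forced directly, so branch on R1C2, whose candidates are 2 or 4. If R1C2 = 2: then R1C3 would have to be in {8} for the 19 across but in {1,2,3,4,5,6} for the 7 down — contradiction. So R1C2 = 4.
R1C3 = 19 − 13 = 6 completes the 19 across.
R2C2 = 6 − 4 = 2 completes the 6 down.
R2C3 = 8 − 7 = 1 completes the 8 across.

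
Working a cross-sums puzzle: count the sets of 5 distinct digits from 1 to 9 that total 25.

12

5 distinct digits from 1–9 sum between 15 and 35.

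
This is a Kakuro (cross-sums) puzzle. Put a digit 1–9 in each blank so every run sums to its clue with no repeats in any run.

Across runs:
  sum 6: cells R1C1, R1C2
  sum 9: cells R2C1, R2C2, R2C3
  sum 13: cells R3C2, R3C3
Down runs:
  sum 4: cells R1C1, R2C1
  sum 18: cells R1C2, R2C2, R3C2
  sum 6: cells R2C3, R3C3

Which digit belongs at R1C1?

4 in 2 cells must be {1,3}.
The 6 across and the 4 down share only 1, so R1C1 = 1.
R1C2 = 6 − 1 = 5 completes the 6 across.
R2C1 = 4 − 1 = 3 completes the 4 down.
R2C2 = 4: the only remaining digit allowed by both the 9 across and the 18 down.
R2C3 = 9 − 7 = 2 completes the 9 across.
R3C2 = 18 − 9 = 9 completes the 18 down.
R3C3 = 13 − 9 = 4 completes the 13 across.

1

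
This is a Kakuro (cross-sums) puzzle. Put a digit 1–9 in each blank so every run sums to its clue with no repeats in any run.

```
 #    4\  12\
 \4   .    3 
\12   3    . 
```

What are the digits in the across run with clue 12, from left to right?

3, 9

4 in 2 cells must be {1,3}.
R1C1 = 4 − 3 = 1 completes the 4 across.
R2C2 = 12 − 3 = 9 completes the 12 across.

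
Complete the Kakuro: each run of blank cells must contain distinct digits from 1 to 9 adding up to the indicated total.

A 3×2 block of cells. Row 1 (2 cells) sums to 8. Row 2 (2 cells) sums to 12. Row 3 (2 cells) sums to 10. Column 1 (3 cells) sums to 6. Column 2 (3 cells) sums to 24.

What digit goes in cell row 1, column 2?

6 in 3 cells must be {1,2,3}; 24 in 3 cells must be {7,8,9}.
The 8 across and the 24 down share only 7, so (1,2) = 7.
The 12 across and the 6 down share only 3, so (2,1) = 3.
(2,2) = 12 − 3 = 9 completes the 12 across.
(3,2) = 24 − 16 = 8 completes the 24 down.
(1,1) = 8 − 7 = 1 completes the 8 across.
(3,1) = 10 − 8 = 2 completes the 10 across.

7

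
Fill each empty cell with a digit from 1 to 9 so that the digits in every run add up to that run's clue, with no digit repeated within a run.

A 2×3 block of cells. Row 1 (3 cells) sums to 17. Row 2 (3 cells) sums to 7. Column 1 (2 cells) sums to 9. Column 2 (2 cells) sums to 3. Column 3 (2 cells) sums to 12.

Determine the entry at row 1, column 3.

7 in 3 cells must be {1,2,4}; 3 in 2 cells must be {1,2}.
The 7 across and the 12 down share only 4, so (2,3) = 4.
(1,3) = 12 − 4 = 8 completes the 12 down.
Given what's placed, (1,2) must be 2 to fit the 17 across and 3 down.
(2,2) = 3 − 2 = 1 completes the 3 down.
(1,1) = 17 − 10 = 7 completes the 17 across.
(2,1) = 7 − 5 = 2 completes the 7 across.

8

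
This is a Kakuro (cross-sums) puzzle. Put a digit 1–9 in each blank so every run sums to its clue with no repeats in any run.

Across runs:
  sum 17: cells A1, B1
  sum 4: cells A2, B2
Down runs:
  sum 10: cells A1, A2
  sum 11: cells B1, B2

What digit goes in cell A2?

17 in 2 cells must be {8,9}; 4 in 2 cells must be {1,3}.
The 4 across and the 11 down share only 3, so B2 = 3.
B1 = 11 − 3 = 8 completes the 11 down.
A2 = 4 − 3 = 1 completes the 4 across.
A1 = 17 − 8 = 9 completes the 17 across.

1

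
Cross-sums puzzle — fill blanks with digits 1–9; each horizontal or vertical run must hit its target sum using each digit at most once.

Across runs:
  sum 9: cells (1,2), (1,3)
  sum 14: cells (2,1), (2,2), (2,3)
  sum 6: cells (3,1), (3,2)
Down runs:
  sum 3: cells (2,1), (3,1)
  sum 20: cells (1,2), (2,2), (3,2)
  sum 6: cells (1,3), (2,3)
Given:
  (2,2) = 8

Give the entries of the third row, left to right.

3 in 2 cells must be {1,2}.
(3,2) = 5: the only remaining digit allowed by both the 6 across and the 20 down.
(1,2) = 20 − 13 = 7 completes the 20 down.
(1,3) = 9 − 7 = 2 completes the 9 across.
(2,3) = 6 − 2 = 4 completes the 6 down.
(3,1) = 6 − 5 = 1 completes the 6 across.
(2,1) = 14 − 12 = 2 completes the 14 across.

1 5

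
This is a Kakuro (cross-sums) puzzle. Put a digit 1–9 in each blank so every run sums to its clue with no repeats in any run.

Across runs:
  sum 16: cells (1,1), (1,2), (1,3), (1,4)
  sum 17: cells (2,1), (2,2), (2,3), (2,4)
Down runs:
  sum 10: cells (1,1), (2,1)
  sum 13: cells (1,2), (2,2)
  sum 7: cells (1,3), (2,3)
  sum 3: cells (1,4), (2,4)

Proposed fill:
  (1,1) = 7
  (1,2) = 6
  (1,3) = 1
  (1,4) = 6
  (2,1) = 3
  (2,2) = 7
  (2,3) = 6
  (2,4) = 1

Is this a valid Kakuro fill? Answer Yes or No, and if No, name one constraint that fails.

No — the down run (1,4)–(2,4) sums to 7, not 3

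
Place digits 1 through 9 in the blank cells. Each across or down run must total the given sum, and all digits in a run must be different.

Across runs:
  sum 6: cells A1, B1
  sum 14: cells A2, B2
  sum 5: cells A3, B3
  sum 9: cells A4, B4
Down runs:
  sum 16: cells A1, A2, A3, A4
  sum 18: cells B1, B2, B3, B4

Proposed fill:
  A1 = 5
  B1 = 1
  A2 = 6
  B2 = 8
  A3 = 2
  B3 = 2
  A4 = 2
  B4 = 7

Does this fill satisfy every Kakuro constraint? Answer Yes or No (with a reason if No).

No — the down run A1–A4 sums to 15, not 16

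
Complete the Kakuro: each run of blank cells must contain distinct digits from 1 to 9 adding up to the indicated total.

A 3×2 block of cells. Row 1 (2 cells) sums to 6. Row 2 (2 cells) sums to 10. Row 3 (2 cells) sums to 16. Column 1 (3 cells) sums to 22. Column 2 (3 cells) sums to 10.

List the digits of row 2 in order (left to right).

8 2

16 in 2 cells must be {7,9}.
The 6 across and the 22 down share only 5, so (1,1) = 5.
(1,2) = 6 − 5 = 1 completes the 6 across.
Given what's placed, (3,1) must be 9 to fit the 16 across and 22 down.
(3,2) = 16 − 9 = 7 completes the 16 across.
(2,1) = 22 − 14 = 8 completes the 22 down.
(2,2) = 10 − 8 = 2 completes the 10 across.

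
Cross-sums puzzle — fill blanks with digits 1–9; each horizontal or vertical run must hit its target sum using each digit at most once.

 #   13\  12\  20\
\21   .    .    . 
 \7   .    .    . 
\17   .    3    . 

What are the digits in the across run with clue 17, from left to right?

7 in 3 cells must be {1,2,4}.
Intersecting the 7 across with the 20 down forces R2C3 = 4.
R3C3 = 9: the only remaining digit allowed by both the 17 across and the 20 down.
R1C3 = 20 − 13 = 7 completes the 20 down.
R3C1 = 17 − 12 = 5 completes the 17 across.

5 3 9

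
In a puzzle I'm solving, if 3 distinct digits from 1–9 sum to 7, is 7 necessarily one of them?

The only way to make 7 from 3 distinct digits is {1,2,4}, which does not contain 7.

No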